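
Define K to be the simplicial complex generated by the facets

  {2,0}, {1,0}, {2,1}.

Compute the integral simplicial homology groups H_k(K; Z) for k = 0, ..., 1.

Take the total order 0 < 1 < 2 on the vertex set. Then K (dimension 1) consists of the simplices:

  0-simplices (3): [0], [1], [2]
  1-simplices (3): [0,1], [0,2], [1,2]

Hence C_0 ≅ Z^3, C_1 ≅ Z^3.

∂_1: C_1 → C_0 sends each edge [p,q] (with p < q) to q − p. For instance
  ∂[1,2] = [2] − [1].
The resulting 3×3 matrix has rank 2, and its Smith normal form has invariant factors (1,1).

Now H_k = ker ∂_k / im ∂_{k+1}, so:

  H_0: rank C_0 − rank ∂_1 = 3 − 2 = 1, and the invariant factors of ∂_1 are all 1, so H_0 ≅ Z.
  H_1: rank ker ∂_1 − rank ∂_2 = (3 − 2) − 0 = 1, and there is no ∂_2, so H_1 ≅ Z.

(K is a triangulation of the circle S^1.)

H_0 ≅ Z,  H_1 ≅ Z.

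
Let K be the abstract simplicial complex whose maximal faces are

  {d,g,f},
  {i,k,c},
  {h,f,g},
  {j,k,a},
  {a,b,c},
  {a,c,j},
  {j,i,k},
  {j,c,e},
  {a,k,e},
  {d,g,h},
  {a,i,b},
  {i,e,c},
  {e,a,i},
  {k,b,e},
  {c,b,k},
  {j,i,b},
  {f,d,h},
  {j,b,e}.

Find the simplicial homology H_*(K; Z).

H_0 = Z^2,  H_1 = Z^2,  H_2 = Z^2.

Take the total order a < b < c < d < e < f < g < h < i < j < k on the vertex set. Then K (dimension 2) consists of the simplices:

  0-simplices (11): a, b, c, d, e, f, g, h, i, j, k
  1-simplices (27): ab, ac, ae, ai, aj, ak, bc, be, bi, bj, bk, ce, ci, cj, ck, df, dg, dh, ei, ej, ek, fg, fh, gh, ij, ik, jk
  2-simplices (18): abc, abi, acj, aei, aek, ajk, bck, bej, bek, bij, cei, cej, cik, dfg, dfh, dgh, fgh, ijk

Hence C_0 ≅ Z^11, C_1 ≅ Z^27, C_2 ≅ Z^18.

Boundary ∂_1: C_1 → C_0 sends each edge [p,q] (with p < q) to q − p.
As a 11×27 matrix over Z this has rank 9, with invariant factors (1,1,1,1,1,1,1,1,1).

The boundary map ∂_2: C_2 → C_1 acts by ∂[p,q,r] = [q,r] − [p,r] + [p,q]. For instance
  ∂acj = cj − aj + ac,
  ∂dfg = fg − dg + df.
The 27×18 boundary matrix has rank 16 and Smith normal form diag(1,1,1,1,1,1,1,1,1,1,1,1,1,1,1,1).

Computing H_k = (kernel of ∂_k) / (image of ∂_{k+1}):

  H_0: rank C_0 − rank ∂_1 = 11 − 9 = 2, and the invariant factors of ∂_1 are all 1, so H_0 ≅ Z^2.
  H_1: rank ker ∂_1 − rank ∂_2 = (27 − 9) − 16 = 2, and the invariant factors of ∂_2 are all 1, so H_1 ≅ Z^2.
  H_2: rank ker ∂_2 − rank ∂_3 = (18 − 16) − 0 = 2, and there is no ∂_3, so H_2 ≅ Z^2.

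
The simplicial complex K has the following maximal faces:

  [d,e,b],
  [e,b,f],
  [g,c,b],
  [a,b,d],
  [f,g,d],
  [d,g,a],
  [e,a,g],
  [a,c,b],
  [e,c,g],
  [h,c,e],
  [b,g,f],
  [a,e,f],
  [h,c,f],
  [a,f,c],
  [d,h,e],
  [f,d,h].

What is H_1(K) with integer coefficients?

H_1 ≅ Z^2.

Order the vertices as a < b < c < d < e < f < g < h. Listing each simplex with vertices in this order, K has dimension 2 with simplices:

  0-simplices (8): a, b, c, d, e, f, g, h
  1-simplices (24): ab, ac, ad, ae, af, ag, bc, bd, be, bf, bg, ce, cf, cg, ch, de, df, dg, dh, ef, eg, eh, fg, fh
  2-simplices (16): abc, abd, acf, adg, aef, aeg, bcg, bde, bef, bfg, ceg, ceh, cfh, deh, dfg, dfh

Hence C_0 ≅ Z^8, C_1 ≅ Z^24, C_2 ≅ Z^16.

The boundary map ∂_1: C_1 → C_0 is given by ∂[p,q] = [q] − [p].
This gives a 8×24 integer matrix of rank 7; reducing to Smith normal form yields diagonal entries (1,1,1,1,1,1,1).

Boundary ∂_2: C_2 → C_1 acts by ∂[p,q,r] = [q,r] − [p,r] + [p,q]. For instance
  ∂cfh = fh − ch + cf,
  ∂dfg = fg − dg + df.
As a 24×16 matrix over Z this has rank 15, with invariant factors (1,1,1,1,1,1,1,1,1,1,1,1,1,1,1).

Now H_k = ker ∂_k / im ∂_{k+1}, so:

  H_1: rank ker ∂_1 − rank ∂_2 = (24 − 7) − 15 = 2, and the invariant factors of ∂_2 are all 1, so H_1 = Z^2.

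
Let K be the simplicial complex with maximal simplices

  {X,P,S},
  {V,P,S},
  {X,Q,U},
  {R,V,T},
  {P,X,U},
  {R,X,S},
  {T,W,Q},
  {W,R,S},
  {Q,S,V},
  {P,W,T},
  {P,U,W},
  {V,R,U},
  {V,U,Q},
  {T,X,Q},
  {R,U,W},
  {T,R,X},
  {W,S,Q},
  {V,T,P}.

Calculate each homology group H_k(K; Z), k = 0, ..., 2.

H_0 = Z,  H_1 = Z^2,  H_2 = Z.

Order the vertices as P < Q < R < S < T < U < V < W < X. Listing each simplex with vertices in this order, K has dimension 2 with simplices:

  0-simplices (9): P, Q, R, S, T, U, V, W, X
  1-simplices (27): PS, PT, PU, PV, PW, PX, QS, QT, QU, QV, QW, QX, RS, RT, RU, RV, RW, RX, SV, SW, SX, TV, TW, TX, UV, UW, UX
  2-simplices (18): PSV, PSX, PTV, PTW, PUW, PUX, QSV, QSW, QTW, QTX, QUV, QUX, RSW, RSX, RTV, RTX, RUV, RUW

Hence C_0 ≅ Z^9, C_1 ≅ Z^27, C_2 ≅ Z^18.

The boundary map ∂_1: C_1 → C_0 maps an edge to its endpoints' difference, ∂[p,q] = q − p. For instance
  ∂RS = S − R.
This gives a 9×27 integer matrix of rank 8; reducing to Smith normal form yields diagonal entries (1,1,1,1,1,1,1,1).

The boundary map ∂_2: C_2 → C_1 acts by ∂[p,q,r] = [q,r] − [p,r] + [p,q]. For instance
  ∂PTW = TW − PW + PT,
  ∂RUW = UW − RW + RU.
The resulting 27×18 matrix has rank 17, and its Smith normal form has invariant factors (1,1,1,1,1,1,1,1,1,1,1,1,1,1,1,1,1).

From H_k ≅ ker(∂_k) / im(∂_{k+1}) we obtain:

  H_0: rank C_0 − rank ∂_1 = 9 − 8 = 1, and the invariant factors of ∂_1 are all 1, so H_0 ≅ Z.
  H_1: rank ker ∂_1 − rank ∂_2 = (27 − 8) − 17 = 2, and the invariant factors of ∂_2 are all 1, so H_1 ≅ Z^2.
  H_2: rank ker ∂_2 − rank ∂_3 = (18 − 17) − 0 = 1, and there is no ∂_3, so H_2 ≅ Z.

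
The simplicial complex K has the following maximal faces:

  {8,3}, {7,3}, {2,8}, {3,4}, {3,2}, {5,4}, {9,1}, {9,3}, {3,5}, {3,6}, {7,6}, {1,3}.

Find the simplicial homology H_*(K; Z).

H_0 = Z,  H_1 = Z^4.

Take the total order 1 < 2 < 3 < 4 < 5 < 6 < 7 < 8 < 9 on the vertex set. Then K (dimension 1) consists of the simplices:

  0-simplices (9): [1], [2], [3], [4], [5], [6], [7], [8], [9]
  1-simplices (12): [1,3], [1,9], [2,3], [2,8], [3,4], [3,5], [3,6], [3,7], [3,8], [3,9], [4,5], [6,7]

so the chain groups are C_0 ≅ Z^9, C_1 ≅ Z^12.

∂_1: C_1 → C_0 sends each edge [p,q] (with p < q) to q − p.
The resulting 9×12 matrix has rank 8, and its Smith normal form has invariant factors (1,1,1,1,1,1,1,1).

From H_k ≅ ker(∂_k) / im(∂_{k+1}) we obtain:

  H_0: rank C_0 − rank ∂_1 = 9 − 8 = 1, and the invariant factors of ∂_1 are all 1, so H_0 = Z.
  H_1: rank ker ∂_1 − rank ∂_2 = (12 − 8) − 0 = 4, and there is no ∂_2, so H_1 = Z^4.

As a check, the Euler characteristic is 9 − 12 = -3, which agrees with 1 − 4 = -3.
(K is a triangulation of a wedge of 4 circles.)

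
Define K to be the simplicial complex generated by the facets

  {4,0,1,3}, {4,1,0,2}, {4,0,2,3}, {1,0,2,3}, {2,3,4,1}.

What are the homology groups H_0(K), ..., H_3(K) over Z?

We work with the vertex ordering 0 < 1 < 2 < 3 < 4. The simplices of K, each written with vertices in increasing order, are:

  0-simplices (5): [0], [1], [2], [3], [4]
  1-simplices (10): [0,1], [0,2], [0,3], [0,4], [1,2], [1,3], [1,4], [2,3], [2,4], [3,4]
  2-simplices (10): [0,1,2], [0,1,3], [0,1,4], [0,2,3], [0,2,4], [0,3,4], [1,2,3], [1,2,4], [1,3,4], [2,3,4]
  3-simplices (5): [0,1,2,3], [0,1,2,4], [0,1,3,4], [0,2,3,4], [1,2,3,4]

so the chain groups are C_0 ≅ Z^5, C_1 ≅ Z^10, C_2 ≅ Z^10, C_3 ≅ Z^5.

Boundary ∂_1: C_1 → C_0 sends each edge [p,q] (with p < q) to q − p. For instance
  ∂[1,3] = [3] − [1].
As a 5×10 matrix over Z this has rank 4, with invariant factors (1,1,1,1).

The boundary map ∂_2: C_2 → C_1 sends each 2-simplex [p,q,r] to [q,r] − [p,r] + [p,q]. For instance
  ∂[1,2,4] = [2,4] − [1,4] + [1,2],
  ∂[0,1,2] = [1,2] − [0,2] + [0,1].
The resulting 10×10 matrix has rank 6, and its Smith normal form has invariant factors (1,1,1,1,1,1).

Boundary ∂_3: C_3 → C_2 sends each 3-simplex σ to the alternating sum Σ_i (−1)^i (σ with its i-th vertex removed). For instance
  ∂[0,1,3,4] = [1,3,4] − [0,3,4] + [0,1,4] − [0,1,3],
  ∂[0,2,3,4] = [2,3,4] − [0,3,4] + [0,2,4] − [0,2,3].
This gives a 10×5 integer matrix of rank 4; reducing to Smith normal form yields diagonal entries (1,1,1,1).

Computing H_k = (kernel of ∂_k) / (image of ∂_{k+1}):

  H_0: rank C_0 − rank ∂_1 = 5 − 4 = 1, and the invariant factors of ∂_1 are all 1, so H_0 = Z.
  H_1: rank ker ∂_1 − rank ∂_2 = (10 − 4) − 6 = 0, and the invariant factors of ∂_2 are all 1, so H_1 = 0.
  H_2: rank ker ∂_2 − rank ∂_3 = (10 − 6) − 4 = 0, and the invariant factors of ∂_3 are all 1, so H_2 = 0.
  H_3: rank ker ∂_3 − rank ∂_4 = (5 − 4) − 0 = 1, and there is no ∂_4, so H_3 = Z.

As a check, the Euler characteristic is 5 − 10 + 10 − 5 = 0, which agrees with 1 − 0 + 0 − 1 = 0.

H_0 = Z,  H_1 = 0,  H_2 = 0,  H_3 = Z.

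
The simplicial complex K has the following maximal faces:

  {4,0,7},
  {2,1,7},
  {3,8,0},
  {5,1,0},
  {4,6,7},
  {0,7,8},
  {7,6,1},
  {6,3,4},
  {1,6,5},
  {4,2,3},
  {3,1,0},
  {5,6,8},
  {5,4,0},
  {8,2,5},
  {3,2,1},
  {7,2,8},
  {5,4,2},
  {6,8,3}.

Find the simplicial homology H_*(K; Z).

H_0 = Z,  H_1 = Z^2,  H_2 = Z.

Fix the vertex order 0 < 1 < 2 < 3 < 4 < 5 < 6 < 7 < 8 and write every simplex with vertices in increasing order. Then dim K = 2 and the simplices of K are:

  0-simplices (9): [0], [1], [2], [3], [4], [5], [6], [7], [8]
  1-simplices (27): (27 of them)
  2-simplices (18): [0,1,3], [0,1,5], [0,3,8], [0,4,5], [0,4,7], [0,7,8], [1,2,3], [1,2,7], [1,5,6], [1,6,7], [2,3,4], [2,4,5], [2,5,8], [2,7,8], [3,4,6], [3,6,8], [4,6,7], [5,6,8]

so the chain groups are C_0 ≅ Z^9, C_1 ≅ Z^27, C_2 ≅ Z^18.

∂_1: C_1 → C_0 is given by ∂[p,q] = [q] − [p]. For instance
  ∂[2,5] = [5] − [2].
This gives a 9×27 integer matrix of rank 8; reducing to Smith normal form yields diagonal entries (1,1,1,1,1,1,1,1).

Boundary ∂_2: C_2 → C_1 maps a triangle to the signed sum of its edges. For instance
  ∂[0,1,5] = [1,5] − [0,5] + [0,1],
  ∂[1,6,7] = [6,7] − [1,7] + [1,6].
The resulting 27×18 matrix has rank 17, and its Smith normal form has invariant factors (1,1,1,1,1,1,1,1,1,1,1,1,1,1,1,1,1).

Now H_k = ker ∂_k / im ∂_{k+1}, so:

  H_0: rank C_0 − rank ∂_1 = 9 − 8 = 1, and the invariant factors of ∂_1 are all 1, so H_0 = Z.
  H_1: rank ker ∂_1 − rank ∂_2 = (27 − 8) − 17 = 2, and the invariant factors of ∂_2 are all 1, so H_1 = Z^2.
  H_2: rank ker ∂_2 − rank ∂_3 = (18 − 17) − 0 = 1, and there is no ∂_3, so H_2 = Z.

As a check, the Euler characteristic is 9 − 27 + 18 = 0, which agrees with 1 − 2 + 1 = 0.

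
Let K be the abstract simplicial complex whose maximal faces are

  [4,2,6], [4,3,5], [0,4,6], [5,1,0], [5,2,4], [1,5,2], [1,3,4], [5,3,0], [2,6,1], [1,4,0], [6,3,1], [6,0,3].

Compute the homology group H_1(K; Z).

H_1 = Z/2.

Order the vertices as 0 < 1 < 2 < 3 < 4 < 5 < 6. Listing each simplex with vertices in this order, K has dimension 2 with simplices:

  0-simplices (7): [0], [1], [2], [3], [4], [5], [6]
  1-simplices (18): [0,1], [0,3], [0,4], [0,5], [0,6], [1,2], [1,3], [1,4], [1,5], [1,6], [2,4], [2,5], [2,6], [3,4], [3,5], [3,6], [4,5], [4,6]
  2-simplices (12): [0,1,4], [0,1,5], [0,3,5], [0,3,6], [0,4,6], [1,2,5], [1,2,6], [1,3,4], [1,3,6], [2,4,5], [2,4,6], [3,4,5]

so the chain groups are C_0 ≅ Z^7, C_1 ≅ Z^18, C_2 ≅ Z^12.

The boundary map ∂_1: C_1 → C_0 maps an edge to its endpoints' difference, ∂[p,q] = q − p.
The resulting 7×18 matrix has rank 6, and its Smith normal form has invariant factors (1,1,1,1,1,1).

Boundary ∂_2: C_2 → C_1 sends each 2-simplex [p,q,r] to [q,r] − [p,r] + [p,q]. For instance
  ∂[0,1,4] = [1,4] − [0,4] + [0,1],
  ∂[0,3,5] = [3,5] − [0,5] + [0,3].
The 18×12 boundary matrix has rank 12 and Smith normal form diag(1,1,1,1,1,1,1,1,1,1,1,2).

Reading off H_k = ker ∂_k / im ∂_{k+1}:

  H_1: rank ker ∂_1 − rank ∂_2 = (18 − 6) − 12 = 0, and ∂_2 has invariant factor 2 > 1, so H_1 ≅ Z/2.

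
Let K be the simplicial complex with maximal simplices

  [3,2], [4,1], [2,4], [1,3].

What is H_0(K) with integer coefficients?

Take the total order 1 < 2 < 3 < 4 on the vertex set. Then K (dimension 1) consists of the simplices:

  0-simplices (4): [1], [2], [3], [4]
  1-simplices (4): [1,3], [1,4], [2,3], [2,4]

giving chain groups C_0 ≅ Z^4, C_1 ≅ Z^4.

Boundary ∂_1: C_1 → C_0 maps an edge to its endpoints' difference, ∂[p,q] = q − p.
As a 4×4 matrix over Z this has rank 3, with invariant factors (1,1,1).

Now H_k = ker ∂_k / im ∂_{k+1}, so:

  H_0: rank C_0 − rank ∂_1 = 4 − 3 = 1, and the invariant factors of ∂_1 are all 1, so H_0 ≅ Z.

H_0 = Z.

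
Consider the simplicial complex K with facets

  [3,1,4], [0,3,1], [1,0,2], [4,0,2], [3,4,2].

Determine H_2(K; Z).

Order the vertices as 0 < 1 < 2 < 3 < 4. Listing each simplex with vertices in this order, K has dimension 2 with simplices:

  0-simplices (5): [0], [1], [2], [3], [4]
  1-simplices (10): [0,1], [0,2], [0,3], [0,4], [1,2], [1,3], [1,4], [2,3], [2,4], [3,4]
  2-simplices (5): [0,1,2], [0,1,3], [0,2,4], [1,3,4], [2,3,4]

so the chain groups are C_0 ≅ Z^5, C_1 ≅ Z^10, C_2 ≅ Z^5.

Boundary ∂_1: C_1 → C_0 sends each edge [p,q] (with p < q) to q − p. For instance
  ∂[0,3] = [3] − [0].
The 5×10 boundary matrix has rank 4 and Smith normal form diag(1,1,1,1).

∂_2: C_2 → C_1 acts by ∂[p,q,r] = [q,r] − [p,r] + [p,q]. For instance
  ∂[0,1,2] = [1,2] − [0,2] + [0,1],
  ∂[0,1,3] = [1,3] − [0,3] + [0,1].
As a 10×5 matrix over Z this has rank 5, with invariant factors (1,1,1,1,1).

Computing H_k = (kernel of ∂_k) / (image of ∂_{k+1}):

  H_2: rank ker ∂_2 − rank ∂_3 = (5 − 5) − 0 = 0, and there is no ∂_3, so H_2 = 0.

(K is a triangulation of the Möbius band.)

H_2 ≅ 0.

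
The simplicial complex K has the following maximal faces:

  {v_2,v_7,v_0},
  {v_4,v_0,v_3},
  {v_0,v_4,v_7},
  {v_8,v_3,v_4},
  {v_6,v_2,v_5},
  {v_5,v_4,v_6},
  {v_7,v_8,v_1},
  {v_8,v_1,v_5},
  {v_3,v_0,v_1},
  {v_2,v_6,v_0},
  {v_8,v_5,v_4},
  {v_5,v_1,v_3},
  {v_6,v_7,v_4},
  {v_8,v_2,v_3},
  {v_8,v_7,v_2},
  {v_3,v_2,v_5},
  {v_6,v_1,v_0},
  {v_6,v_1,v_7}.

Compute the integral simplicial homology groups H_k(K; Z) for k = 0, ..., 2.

H_0 = Z,  H_1 = Z ⊕ Z/2,  H_2 = 0.

K has 9 vertices, 27 edges, 18 triangles.
rank ∂_0 = 0, rank ∂_1 = 8 ⇒ b_0 = 9 − 0 − 8 = 1; all invariant factors of ∂_1 are 1 so no torsion. So H_0 = Z.
rank ∂_1 = 8, rank ∂_2 = 18 ⇒ b_1 = 27 − 8 − 18 = 1; ∂_2 has invariant factor(s) [2] giving torsion. So H_1 = Z ⊕ Z/2.
rank ∂_2 = 18, rank ∂_3 = 0 ⇒ b_2 = 18 − 18 − 0 = 0. So H_2 = 0.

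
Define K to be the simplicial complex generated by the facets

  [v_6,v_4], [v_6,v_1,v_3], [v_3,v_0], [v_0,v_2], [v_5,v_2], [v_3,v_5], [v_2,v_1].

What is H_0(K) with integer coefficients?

H_0 ≅ Z.

We work with the vertex ordering v_0 < v_1 < v_2 < v_3 < v_4 < v_5 < v_6. The simplices of K, each written with vertices in increasing order, are:

  0-simplices (7): [v_0], [v_1], [v_2], [v_3], [v_4], [v_5], [v_6]
  1-simplices (9): [v_0,v_2], [v_0,v_3], [v_1,v_2], [v_1,v_3], [v_1,v_6], [v_2,v_5], [v_3,v_5], [v_3,v_6], [v_4,v_6]
  2-simplices (1): [v_1,v_3,v_6]

giving chain groups C_0 ≅ Z^7, C_1 ≅ Z^9, C_2 ≅ Z^1.

The boundary map ∂_1: C_1 → C_0 maps an edge to its endpoints' difference, ∂[p,q] = q − p.
The 7×9 boundary matrix has rank 6 and Smith normal form diag(1,1,1,1,1,1).

Boundary ∂_2: C_2 → C_1 acts by ∂[p,q,r] = [q,r] − [p,r] + [p,q]. For instance
  ∂[v_1,v_3,v_6] = [v_3,v_6] − [v_1,v_6] + [v_1,v_3].
The 9×1 boundary matrix has rank 1 and Smith normal form diag(1).

Now H_k = ker ∂_k / im ∂_{k+1}, so:

  H_0: rank C_0 − rank ∂_1 = 7 − 6 = 1, and the invariant factors of ∂_1 are all 1, so H_0 ≅ Z.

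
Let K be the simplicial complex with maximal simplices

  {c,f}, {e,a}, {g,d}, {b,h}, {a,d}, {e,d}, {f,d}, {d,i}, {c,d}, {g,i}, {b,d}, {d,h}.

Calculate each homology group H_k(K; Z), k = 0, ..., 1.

H_0 ≅ Z,  H_1 ≅ Z^4.

Order the vertices as a < b < c < d < e < f < g < h < i. Listing each simplex with vertices in this order, K has dimension 1 with simplices:

  0-simplices (9): a, b, c, d, e, f, g, h, i
  1-simplices (12): ad, ae, bd, bh, cd, cf, de, df, dg, dh, di, gi

so the chain groups are C_0 ≅ Z^9, C_1 ≅ Z^12.

∂_1: C_1 → C_0 sends each edge [p,q] (with p < q) to q − p. For instance
  ∂cf = f − c.
The resulting 9×12 matrix has rank 8, and its Smith normal form has invariant factors (1,1,1,1,1,1,1,1).

Computing H_k = (kernel of ∂_k) / (image of ∂_{k+1}):

  H_0: rank C_0 − rank ∂_1 = 9 − 8 = 1, and the invariant factors of ∂_1 are all 1, so H_0 ≅ Z.
  H_1: rank ker ∂_1 − rank ∂_2 = (12 − 8) − 0 = 4, and there is no ∂_2, so H_1 ≅ Z^4.

(K is a triangulation of a wedge of 4 circles.)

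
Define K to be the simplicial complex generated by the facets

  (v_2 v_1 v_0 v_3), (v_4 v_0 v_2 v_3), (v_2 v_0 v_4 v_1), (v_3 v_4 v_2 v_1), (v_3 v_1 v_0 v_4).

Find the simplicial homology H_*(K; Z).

H_0 ≅ Z,  H_1 = 0,  H_2 = 0,  H_3 ≅ Z.

We work with the vertex ordering v_0 < v_1 < v_2 < v_3 < v_4. The simplices of K, each written with vertices in increasing order, are:

  0-simplices (5): [v_0], [v_1], [v_2], [v_3], [v_4]
  1-simplices (10): [v_0,v_1], [v_0,v_2], [v_0,v_3], [v_0,v_4], [v_1,v_2], [v_1,v_3], [v_1,v_4], [v_2,v_3], [v_2,v_4], [v_3,v_4]
  2-simplices (10): [v_0,v_1,v_2], [v_0,v_1,v_3], [v_0,v_1,v_4], [v_0,v_2,v_3], [v_0,v_2,v_4], [v_0,v_3,v_4], [v_1,v_2,v_3], [v_1,v_2,v_4], [v_1,v_3,v_4], [v_2,v_3,v_4]
  3-simplices (5): [v_0,v_1,v_2,v_3], [v_0,v_1,v_2,v_4], [v_0,v_1,v_3,v_4], [v_0,v_2,v_3,v_4], [v_1,v_2,v_3,v_4]

so the chain groups are C_0 ≅ Z^5, C_1 ≅ Z^10, C_2 ≅ Z^10, C_3 ≅ Z^5.

The boundary map ∂_1: C_1 → C_0 maps an edge to its endpoints' difference, ∂[p,q] = q − p.
As a 5×10 matrix over Z this has rank 4, with invariant factors (1,1,1,1).

∂_2: C_2 → C_1 sends each 2-simplex [p,q,r] to [q,r] − [p,r] + [p,q]. For instance
  ∂[v_0,v_1,v_2] = [v_1,v_2] − [v_0,v_2] + [v_0,v_1],
  ∂[v_1,v_2,v_3] = [v_2,v_3] − [v_1,v_3] + [v_1,v_2].
This gives a 10×10 integer matrix of rank 6; reducing to Smith normal form yields diagonal entries (1,1,1,1,1,1).

∂_3: C_3 → C_2 sends each 3-simplex σ to the alternating sum Σ_i (−1)^i (σ with its i-th vertex removed). For instance
  ∂[v_0,v_1,v_2,v_4] = [v_1,v_2,v_4] − [v_0,v_2,v_4] + [v_0,v_1,v_4] − [v_0,v_1,v_2],
  ∂[v_0,v_1,v_3,v_4] = [v_1,v_3,v_4] − [v_0,v_3,v_4] + [v_0,v_1,v_4] − [v_0,v_1,v_3].
This gives a 10×5 integer matrix of rank 4; reducing to Smith normal form yields diagonal entries (1,1,1,1).

Computing H_k = (kernel of ∂_k) / (image of ∂_{k+1}):

  H_0: rank C_0 − rank ∂_1 = 5 − 4 = 1, and the invariant factors of ∂_1 are all 1, so H_0 = Z.
  H_1: rank ker ∂_1 − rank ∂_2 = (10 − 4) − 6 = 0, and the invariant factors of ∂_2 are all 1, so H_1 = 0.
  H_2: rank ker ∂_2 − rank ∂_3 = (10 − 6) − 4 = 0, and the invariant factors of ∂_3 are all 1, so H_2 = 0.
  H_3: rank ker ∂_3 − rank ∂_4 = (5 − 4) − 0 = 1, and there is no ∂_4, so H_3 = Z.

(K is a triangulation of the 3-sphere S^3.)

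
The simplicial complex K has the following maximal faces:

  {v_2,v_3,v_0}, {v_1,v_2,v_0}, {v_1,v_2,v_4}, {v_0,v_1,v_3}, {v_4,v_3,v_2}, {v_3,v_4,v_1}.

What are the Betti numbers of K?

b_0 = 1, b_1 = 0, b_2 = 1.

K has 5 vertices, 9 edges, 6 triangles.
rank ∂_0 = 0, rank ∂_1 = 4 ⇒ b_0 = 5 − 0 − 4 = 1; all invariant factors of ∂_1 are 1 so no torsion. So H_0 ≅ Z.
rank ∂_1 = 4, rank ∂_2 = 5 ⇒ b_1 = 9 − 4 − 5 = 0; all invariant factors of ∂_2 are 1 so no torsion. So H_1 ≅ 0.
rank ∂_2 = 5, rank ∂_3 = 0 ⇒ b_2 = 6 − 5 − 0 = 1. So H_2 ≅ Z.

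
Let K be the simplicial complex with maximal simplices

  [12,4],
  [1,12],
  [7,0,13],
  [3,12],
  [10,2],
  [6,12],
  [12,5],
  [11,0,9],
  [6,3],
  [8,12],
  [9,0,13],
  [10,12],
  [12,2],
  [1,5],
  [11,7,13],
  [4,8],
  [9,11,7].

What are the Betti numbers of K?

Take the total order 0 < 1 < 2 < 3 < 4 < 5 < 6 < 7 < 8 < 9 < 10 < 11 < 12 < 13 on the vertex set. Then K (dimension 2) consists of the simplices:

  0-simplices (14): [0], [1], [2], [3], [4], [5], [6], [7], [8], [9], [10], [11], [12], [13]
  1-simplices (22): (22 of them)
  2-simplices (5): [0,7,13], [0,9,11], [0,9,13], [7,9,11], [7,11,13]

giving chain groups C_0 ≅ Z^14, C_1 ≅ Z^22, C_2 ≅ Z^5.

∂_1: C_1 → C_0 is given by ∂[p,q] = [q] − [p].
The 14×22 boundary matrix has rank 12 and Smith normal form diag(1,1,1,1,1,1,1,1,1,1,1,1).

Boundary ∂_2: C_2 → C_1 sends each 2-simplex [p,q,r] to [q,r] − [p,r] + [p,q]. For instance
  ∂[0,9,11] = [9,11] − [0,11] + [0,9],
  ∂[0,7,13] = [7,13] − [0,13] + [0,7].
The resulting 22×5 matrix has rank 5, and its Smith normal form has invariant factors (1,1,1,1,1).

Reading off H_k = ker ∂_k / im ∂_{k+1}:

  H_0: rank C_0 − rank ∂_1 = 14 − 12 = 2, and the invariant factors of ∂_1 are all 1, so H_0 ≅ Z^2.
  H_1: rank ker ∂_1 − rank ∂_2 = (22 − 12) − 5 = 5, and the invariant factors of ∂_2 are all 1, so H_1 ≅ Z^5.
  H_2: rank ker ∂_2 − rank ∂_3 = (5 − 5) − 0 = 0, and there is no ∂_3, so H_2 ≅ 0.

As a check, the Euler characteristic is 14 − 22 + 5 = -3, which agrees with 2 − 5 + 0 = -3.

Hence the Betti numbers are b_0 = 2, b_1 = 5, b_2 = 0.

b_0 = 2, b_1 = 5, b_2 = 0.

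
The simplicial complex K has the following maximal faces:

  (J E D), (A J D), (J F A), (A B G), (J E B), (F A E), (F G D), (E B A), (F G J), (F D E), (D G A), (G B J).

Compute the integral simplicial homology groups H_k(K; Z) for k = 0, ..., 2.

Order the vertices as A < B < D < E < F < G < J. Listing each simplex with vertices in this order, K has dimension 2 with simplices:

  0-simplices (7): A, B, D, E, F, G, J
  1-simplices (18): AB, AD, AE, AF, AG, AJ, BE, BG, BJ, DE, DF, DG, DJ, EF, EJ, FG, FJ, GJ
  2-simplices (12): ABE, ABG, ADG, ADJ, AEF, AFJ, BEJ, BGJ, DEF, DEJ, DFG, FGJ

Hence C_0 ≅ Z^7, C_1 ≅ Z^18, C_2 ≅ Z^12.

∂_1: C_1 → C_0 maps an edge to its endpoints' difference, ∂[p,q] = q − p.
This gives a 7×18 integer matrix of rank 6; reducing to Smith normal form yields diagonal entries (1,1,1,1,1,1).

Boundary ∂_2: C_2 → C_1 acts by ∂[p,q,r] = [q,r] − [p,r] + [p,q]. For instance
  ∂DFG = FG − DG + DF,
  ∂AEF = EF − AF + AE.
This gives a 18×12 integer matrix of rank 12; reducing to Smith normal form yields diagonal entries (1,1,1,1,1,1,1,1,1,1,1,2).

From H_k ≅ ker(∂_k) / im(∂_{k+1}) we obtain:

  H_0: rank C_0 − rank ∂_1 = 7 − 6 = 1, and the invariant factors of ∂_1 are all 1, so H_0 ≅ Z.
  H_1: rank ker ∂_1 − rank ∂_2 = (18 − 6) − 12 = 0, and ∂_2 has invariant factor 2 > 1, so H_1 ≅ Z/2.
  H_2: rank ker ∂_2 − rank ∂_3 = (12 − 12) − 0 = 0, and there is no ∂_3, so H_2 ≅ 0.

H_0 ≅ Z,  H_1 ≅ Z/2,  H_2 = 0.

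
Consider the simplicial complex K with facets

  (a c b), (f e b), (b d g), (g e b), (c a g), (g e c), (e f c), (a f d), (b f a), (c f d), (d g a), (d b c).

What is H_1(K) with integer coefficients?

H_1 = Z_2.

Fix the vertex order a < b < c < d < e < f < g and write every simplex with vertices in increasing order. Then dim K = 2 and the simplices of K are:

  0-simplices (7): a, b, c, d, e, f, g
  1-simplices (18): ab, ac, ad, af, ag, bc, bd, be, bf, bg, cd, ce, cf, cg, df, dg, ef, eg
  2-simplices (12): abc, abf, acg, adf, adg, bcd, bdg, bef, beg, cdf, cef, ceg

so the chain groups are C_0 ≅ Z^7, C_1 ≅ Z^18, C_2 ≅ Z^12.

Boundary ∂_1: C_1 → C_0 sends each edge [p,q] (with p < q) to q − p.
This gives a 7×18 integer matrix of rank 6; reducing to Smith normal form yields diagonal entries (1,1,1,1,1,1).

Boundary ∂_2: C_2 → C_1 acts by ∂[p,q,r] = [q,r] − [p,r] + [p,q]. For instance
  ∂abf = bf − af + ab,
  ∂cdf = df − cf + cd.
This gives a 18×12 integer matrix of rank 12; reducing to Smith normal form yields diagonal entries (1,1,1,1,1,1,1,1,1,1,1,2).

Reading off H_k = ker ∂_k / im ∂_{k+1}:

  H_1: rank ker ∂_1 − rank ∂_2 = (18 − 6) − 12 = 0, and ∂_2 has invariant factor 2 > 1, so H_1 ≅ Z_2.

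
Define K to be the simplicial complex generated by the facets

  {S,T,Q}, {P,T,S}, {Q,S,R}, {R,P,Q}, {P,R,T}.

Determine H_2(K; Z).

Order the vertices as P < Q < R < S < T. Listing each simplex with vertices in this order, K has dimension 2 with simplices:

  0-simplices (5): P, Q, R, S, T
  1-simplices (10): PQ, PR, PS, PT, QR, QS, QT, RS, RT, ST
  2-simplices (5): PQR, PRT, PST, QRS, QST

so the chain groups are C_0 ≅ Z^5, C_1 ≅ Z^10, C_2 ≅ Z^5.

∂_1: C_1 → C_0 maps an edge to its endpoints' difference, ∂[p,q] = q − p.
As a 5×10 matrix over Z this has rank 4, with invariant factors (1,1,1,1).

∂_2: C_2 → C_1 acts by ∂[p,q,r] = [q,r] − [p,r] + [p,q]. For instance
  ∂QST = ST − QT + QS,
  ∂PQR = QR − PR + PQ.
The resulting 10×5 matrix has rank 5, and its Smith normal form has invariant factors (1,1,1,1,1).

From H_k ≅ ker(∂_k) / im(∂_{k+1}) we obtain:

  H_2: rank ker ∂_2 − rank ∂_3 = (5 − 5) − 0 = 0, and there is no ∂_3, so H_2 ≅ 0.

H_2 = 0.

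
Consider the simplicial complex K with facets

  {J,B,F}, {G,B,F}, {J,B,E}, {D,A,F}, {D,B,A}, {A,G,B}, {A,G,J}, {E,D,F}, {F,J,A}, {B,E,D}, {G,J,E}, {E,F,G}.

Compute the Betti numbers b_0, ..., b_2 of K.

b_0 = 1, b_1 = 0, b_2 = 0.

K has 7 vertices, 18 edges, 12 triangles.
rank ∂_0 = 0, rank ∂_1 = 6 ⇒ b_0 = 7 − 0 − 6 = 1; all invariant factors of ∂_1 are 1 so no torsion. So H_0 ≅ Z.
rank ∂_1 = 6, rank ∂_2 = 12 ⇒ b_1 = 18 − 6 − 12 = 0; ∂_2 has invariant factor(s) [2] giving torsion. So H_1 ≅ Z/2.
rank ∂_2 = 12, rank ∂_3 = 0 ⇒ b_2 = 12 − 12 − 0 = 0. So H_2 ≅ 0.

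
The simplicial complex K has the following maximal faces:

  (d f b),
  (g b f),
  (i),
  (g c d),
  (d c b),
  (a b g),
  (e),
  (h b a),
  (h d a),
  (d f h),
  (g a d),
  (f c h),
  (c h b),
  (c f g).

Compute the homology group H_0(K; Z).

K has 9 vertices, 18 edges, 12 triangles.
rank ∂_0 = 0, rank ∂_1 = 6 ⇒ b_0 = 9 − 0 − 6 = 3; all invariant factors of ∂_1 are 1 so no torsion. So H_0 = Z^3.

H_0 = Z^3.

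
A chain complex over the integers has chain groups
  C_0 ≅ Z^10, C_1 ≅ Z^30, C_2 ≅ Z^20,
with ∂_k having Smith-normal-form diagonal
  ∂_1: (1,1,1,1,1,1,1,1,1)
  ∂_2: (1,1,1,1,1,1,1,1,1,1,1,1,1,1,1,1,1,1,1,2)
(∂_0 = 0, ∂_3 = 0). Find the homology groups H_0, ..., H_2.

H_0 = Z,  H_1 = Z ⊕ Z/2,  H_2 = 0.

H_0: b_0 = 10 − 0 − 9 = 1; torsion from ∂_1 factors > 1: none. So H_0 = Z.
H_1: b_1 = 30 − 9 − 20 = 1; torsion from ∂_2 factors > 1: [2]. So H_1 = Z ⊕ Z/2.
H_2: b_2 = 20 − 20 − 0 = 0; torsion from ∂_3 factors > 1: none. So H_2 = 0.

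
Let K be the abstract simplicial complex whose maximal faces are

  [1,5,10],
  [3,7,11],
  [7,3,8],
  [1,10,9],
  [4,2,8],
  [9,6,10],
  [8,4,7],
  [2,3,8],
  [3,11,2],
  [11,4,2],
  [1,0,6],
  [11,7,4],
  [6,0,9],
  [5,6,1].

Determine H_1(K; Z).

H_1 = Z.

Order the vertices as 0 < 1 < 2 < 3 < 4 < 5 < 6 < 7 < 8 < 9 < 10 < 11. Listing each simplex with vertices in this order, K has dimension 2 with simplices:

  0-simplices (12): [0], [1], [2], [3], [4], [5], [6], [7], [8], [9], [10], [11]
  1-simplices (24): (24 of them)
  2-simplices (14): [0,1,6], [0,6,9], [1,5,6], [1,5,10], [1,9,10], [2,3,8], [2,3,11], [2,4,8], [2,4,11], [3,7,8], [3,7,11], [4,7,8], [4,7,11], [6,9,10]

Hence C_0 ≅ Z^12, C_1 ≅ Z^24, C_2 ≅ Z^14.

Boundary ∂_1: C_1 → C_0 maps an edge to its endpoints' difference, ∂[p,q] = q − p.
The resulting 12×24 matrix has rank 10, and its Smith normal form has invariant factors (1,1,1,1,1,1,1,1,1,1).

∂_2: C_2 → C_1 sends each 2-simplex [p,q,r] to [q,r] − [p,r] + [p,q]. For instance
  ∂[3,7,11] = [7,11] − [3,11] + [3,7],
  ∂[2,4,8] = [4,8] − [2,8] + [2,4].
The resulting 24×14 matrix has rank 13, and its Smith normal form has invariant factors (1,1,1,1,1,1,1,1,1,1,1,1,1).

From H_k ≅ ker(∂_k) / im(∂_{k+1}) we obtain:

  H_1: rank ker ∂_1 − rank ∂_2 = (24 − 10) − 13 = 1, and the invariant factors of ∂_2 are all 1, so H_1 = Z.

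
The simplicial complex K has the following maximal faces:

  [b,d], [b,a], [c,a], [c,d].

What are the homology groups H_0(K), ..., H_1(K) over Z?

We work with the vertex ordering a < b < c < d. The simplices of K, each written with vertices in increasing order, are:

  0-simplices (4): a, b, c, d
  1-simplices (4): ab, ac, bd, cd

giving chain groups C_0 ≅ Z^4, C_1 ≅ Z^4.

The boundary map ∂_1: C_1 → C_0 maps an edge to its endpoints' difference, ∂[p,q] = q − p. For instance
  ∂cd = d − c.
As a 4×4 matrix over Z this has rank 3, with invariant factors (1,1,1).

Computing H_k = (kernel of ∂_k) / (image of ∂_{k+1}):

  H_0: rank C_0 − rank ∂_1 = 4 − 3 = 1, and the invariant factors of ∂_1 are all 1, so H_0 = Z.
  H_1: rank ker ∂_1 − rank ∂_2 = (4 − 3) − 0 = 1, and there is no ∂_2, so H_1 = Z.

As a check, the Euler characteristic is 4 − 4 = 0, which agrees with 1 − 1 = 0.

H_0 ≅ Z,  H_1 ≅ Z.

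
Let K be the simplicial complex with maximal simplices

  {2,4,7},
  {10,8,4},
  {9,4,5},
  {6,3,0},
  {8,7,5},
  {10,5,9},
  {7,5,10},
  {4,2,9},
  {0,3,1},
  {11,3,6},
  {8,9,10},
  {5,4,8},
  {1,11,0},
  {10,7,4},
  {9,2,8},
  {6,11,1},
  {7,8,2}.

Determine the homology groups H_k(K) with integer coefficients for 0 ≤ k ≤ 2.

K has 12 vertices, 28 edges, 17 triangles.
rank ∂_0 = 0, rank ∂_1 = 10 ⇒ b_0 = 12 − 0 − 10 = 2; all invariant factors of ∂_1 are 1 so no torsion. So H_0 = Z^2.
rank ∂_1 = 10, rank ∂_2 = 17 ⇒ b_1 = 28 − 10 − 17 = 1; ∂_2 has invariant factor(s) [2] giving torsion. So H_1 = Z ⊕ Z/2.
rank ∂_2 = 17, rank ∂_3 = 0 ⇒ b_2 = 17 − 17 − 0 = 0. So H_2 = 0.

H_0 ≅ Z^2,  H_1 ≅ Z ⊕ Z/2,  H_2 = 0.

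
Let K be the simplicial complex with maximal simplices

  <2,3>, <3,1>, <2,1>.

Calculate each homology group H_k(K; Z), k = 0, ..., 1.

H_0 ≅ Z,  H_1 ≅ Z.

Order the vertices as 1 < 2 < 3. Listing each simplex with vertices in this order, K has dimension 1 with simplices:

  0-simplices (3): [1], [2], [3]
  1-simplices (3): [1,2], [1,3], [2,3]

so the chain groups are C_0 ≅ Z^3, C_1 ≅ Z^3.

The boundary map ∂_1: C_1 → C_0 is given by ∂[p,q] = [q] − [p]. For instance
  ∂[2,3] = [3] − [2].
The 3×3 boundary matrix has rank 2 and Smith normal form diag(1,1).

From H_k ≅ ker(∂_k) / im(∂_{k+1}) we obtain:

  H_0: rank C_0 − rank ∂_1 = 3 − 2 = 1, and the invariant factors of ∂_1 are all 1, so H_0 = Z.
  H_1: rank ker ∂_1 − rank ∂_2 = (3 − 2) − 0 = 1, and there is no ∂_2, so H_1 = Z.

As a check, the Euler characteristic is 3 − 3 = 0, which agrees with 1 − 1 = 0.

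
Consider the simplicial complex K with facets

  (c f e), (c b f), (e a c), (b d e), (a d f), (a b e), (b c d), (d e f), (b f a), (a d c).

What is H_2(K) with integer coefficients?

H_2 = 0.

We work with the vertex ordering a < b < c < d < e < f. The simplices of K, each written with vertices in increasing order, are:

  0-simplices (6): a, b, c, d, e, f
  1-simplices (15): ab, ac, ad, ae, af, bc, bd, be, bf, cd, ce, cf, de, df, ef
  2-simplices (10): abe, abf, acd, ace, adf, bcd, bcf, bde, cef, def

so the chain groups are C_0 ≅ Z^6, C_1 ≅ Z^15, C_2 ≅ Z^10.

Boundary ∂_1: C_1 → C_0 sends each edge [p,q] (with p < q) to q − p. For instance
  ∂de = e − d.
As a 6×15 matrix over Z this has rank 5, with invariant factors (1,1,1,1,1).

∂_2: C_2 → C_1 maps a triangle to the signed sum of its edges. For instance
  ∂bde = de − be + bd,
  ∂bcd = cd − bd + bc.
This gives a 15×10 integer matrix of rank 10; reducing to Smith normal form yields diagonal entries (1,1,1,1,1,1,1,1,1,2).

Computing H_k = (kernel of ∂_k) / (image of ∂_{k+1}):

  H_2: rank ker ∂_2 − rank ∂_3 = (10 − 10) − 0 = 0, and there is no ∂_3, so H_2 = 0.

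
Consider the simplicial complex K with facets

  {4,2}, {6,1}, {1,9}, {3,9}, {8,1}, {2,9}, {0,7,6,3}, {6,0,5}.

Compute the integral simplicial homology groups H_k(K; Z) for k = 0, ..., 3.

Take the total order 0 < 1 < 2 < 3 < 4 < 5 < 6 < 7 < 8 < 9 on the vertex set. Then K (dimension 3) consists of the simplices:

  0-simplices (10): [0], [1], [2], [3], [4], [5], [6], [7], [8], [9]
  1-simplices (14): [0,3], [0,5], [0,6], [0,7], [1,6], [1,8], [1,9], [2,4], [2,9], [3,6], [3,7], [3,9], [5,6], [6,7]
  2-simplices (5): [0,3,6], [0,3,7], [0,5,6], [0,6,7], [3,6,7]
  3-simplices (1): [0,3,6,7]

so the chain groups are C_0 ≅ Z^10, C_1 ≅ Z^14, C_2 ≅ Z^5, C_3 ≅ Z^1.

Boundary ∂_1: C_1 → C_0 is given by ∂[p,q] = [q] − [p].
The 10×14 boundary matrix has rank 9 and Smith normal form diag(1,1,1,1,1,1,1,1,1).

Boundary ∂_2: C_2 → C_1 acts by ∂[p,q,r] = [q,r] − [p,r] + [p,q]. For instance
  ∂[0,5,6] = [5,6] − [0,6] + [0,5],
  ∂[0,6,7] = [6,7] − [0,7] + [0,6].
As a 14×5 matrix over Z this has rank 4, with invariant factors (1,1,1,1).

∂_3: C_3 → C_2 sends each 3-simplex σ to the alternating sum Σ_i (−1)^i (σ with its i-th vertex removed). For instance
  ∂[0,3,6,7] = [3,6,7] − [0,6,7] + [0,3,7] − [0,3,6].
This gives a 5×1 integer matrix of rank 1; reducing to Smith normal form yields diagonal entries (1).

Reading off H_k = ker ∂_k / im ∂_{k+1}:

  H_0: rank C_0 − rank ∂_1 = 10 − 9 = 1, and the invariant factors of ∂_1 are all 1, so H_0 ≅ Z.
  H_1: rank ker ∂_1 − rank ∂_2 = (14 − 9) − 4 = 1, and the invariant factors of ∂_2 are all 1, so H_1 ≅ Z.
  H_2: rank ker ∂_2 − rank ∂_3 = (5 − 4) − 1 = 0, and the invariant factors of ∂_3 are all 1, so H_2 ≅ 0.
  H_3: rank ker ∂_3 − rank ∂_4 = (1 − 1) − 0 = 0, and there is no ∂_4, so H_3 ≅ 0.

H_0 ≅ Z,  H_1 ≅ Z,  H_2 = 0,  H_3 = 0.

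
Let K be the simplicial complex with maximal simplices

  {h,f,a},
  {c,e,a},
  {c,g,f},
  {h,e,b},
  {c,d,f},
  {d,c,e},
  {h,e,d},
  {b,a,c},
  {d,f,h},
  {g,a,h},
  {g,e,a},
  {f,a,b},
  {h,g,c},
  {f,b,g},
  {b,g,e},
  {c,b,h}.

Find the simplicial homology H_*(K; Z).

H_0 ≅ Z,  H_1 ≅ Z^2,  H_2 ≅ Z.

Order the vertices as a < b < c < d < e < f < g < h. Listing each simplex with vertices in this order, K has dimension 2 with simplices:

  0-simplices (8): a, b, c, d, e, f, g, h
  1-simplices (24): ab, ac, ae, af, ag, ah, bc, be, bf, bg, bh, cd, ce, cf, cg, ch, de, df, dh, eg, eh, fg, fh, gh
  2-simplices (16): abc, abf, ace, aeg, afh, agh, bch, beg, beh, bfg, cde, cdf, cfg, cgh, deh, dfh

so the chain groups are C_0 ≅ Z^8, C_1 ≅ Z^24, C_2 ≅ Z^16.

∂_1: C_1 → C_0 sends each edge [p,q] (with p < q) to q − p. For instance
  ∂ae = e − a.
This gives a 8×24 integer matrix of rank 7; reducing to Smith normal form yields diagonal entries (1,1,1,1,1,1,1).

∂_2: C_2 → C_1 acts by ∂[p,q,r] = [q,r] − [p,r] + [p,q]. For instance
  ∂bfg = fg − bg + bf,
  ∂cfg = fg − cg + cf.
The resulting 24×16 matrix has rank 15, and its Smith normal form has invariant factors (1,1,1,1,1,1,1,1,1,1,1,1,1,1,1).

From H_k ≅ ker(∂_k) / im(∂_{k+1}) we obtain:

  H_0: rank C_0 − rank ∂_1 = 8 − 7 = 1, and the invariant factors of ∂_1 are all 1, so H_0 ≅ Z.
  H_1: rank ker ∂_1 − rank ∂_2 = (24 − 7) − 15 = 2, and the invariant factors of ∂_2 are all 1, so H_1 ≅ Z^2.
  H_2: rank ker ∂_2 − rank ∂_3 = (16 − 15) − 0 = 1, and there is no ∂_3, so H_2 ≅ Z.

(K is a triangulation of the torus T^2.)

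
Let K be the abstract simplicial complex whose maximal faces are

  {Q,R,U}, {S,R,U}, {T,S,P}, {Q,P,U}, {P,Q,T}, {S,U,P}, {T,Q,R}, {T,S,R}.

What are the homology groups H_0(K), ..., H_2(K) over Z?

H_0 ≅ Z,  H_1 = 0,  H_2 ≅ Z.

Order the vertices as P < Q < R < S < T < U. Listing each simplex with vertices in this order, K has dimension 2 with simplices:

  0-simplices (6): P, Q, R, S, T, U
  1-simplices (12): PQ, PS, PT, PU, QR, QT, QU, RS, RT, RU, ST, SU
  2-simplices (8): PQT, PQU, PST, PSU, QRT, QRU, RST, RSU

giving chain groups C_0 ≅ Z^6, C_1 ≅ Z^12, C_2 ≅ Z^8.

Boundary ∂_1: C_1 → C_0 sends each edge [p,q] (with p < q) to q − p.
As a 6×12 matrix over Z this has rank 5, with invariant factors (1,1,1,1,1).

∂_2: C_2 → C_1 maps a triangle to the signed sum of its edges. For instance
  ∂PQT = QT − PT + PQ,
  ∂QRU = RU − QU + QR.
As a 12×8 matrix over Z this has rank 7, with invariant factors (1,1,1,1,1,1,1).

From H_k ≅ ker(∂_k) / im(∂_{k+1}) we obtain:

  H_0: rank C_0 − rank ∂_1 = 6 − 5 = 1, and the invariant factors of ∂_1 are all 1, so H_0 = Z.
  H_1: rank ker ∂_1 − rank ∂_2 = (12 − 5) − 7 = 0, and the invariant factors of ∂_2 are all 1, so H_1 = 0.
  H_2: rank ker ∂_2 − rank ∂_3 = (8 − 7) − 0 = 1, and there is no ∂_3, so H_2 = Z.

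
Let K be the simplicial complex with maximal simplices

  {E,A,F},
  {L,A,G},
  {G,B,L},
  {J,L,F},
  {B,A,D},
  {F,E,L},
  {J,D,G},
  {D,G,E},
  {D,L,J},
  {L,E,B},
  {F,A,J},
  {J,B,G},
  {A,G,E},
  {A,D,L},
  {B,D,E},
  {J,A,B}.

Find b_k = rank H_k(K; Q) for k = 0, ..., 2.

Take the total order A < B < D < E < F < G < J < L on the vertex set. Then K (dimension 2) consists of the simplices:

  0-simplices (8): A, B, D, E, F, G, J, L
  1-simplices (24): AB, AD, AE, AF, AG, AJ, AL, BD, BE, BG, BJ, BL, DE, DG, DJ, DL, EF, EG, EL, FJ, FL, GJ, GL, JL
  2-simplices (16): ABD, ABJ, ADL, AEF, AEG, AFJ, AGL, BDE, BEL, BGJ, BGL, DEG, DGJ, DJL, EFL, FJL

so the chain groups are C_0 ≅ Z^8, C_1 ≅ Z^24, C_2 ≅ Z^16.

Boundary ∂_1: C_1 → C_0 sends each edge [p,q] (with p < q) to q − p.
As a 8×24 matrix over Z this has rank 7, with invariant factors (1,1,1,1,1,1,1).

The boundary map ∂_2: C_2 → C_1 sends each 2-simplex [p,q,r] to [q,r] − [p,r] + [p,q]. For instance
  ∂AFJ = FJ − AJ + AF,
  ∂ABD = BD − AD + AB.
The resulting 24×16 matrix has rank 15, and its Smith normal form has invariant factors (1,1,1,1,1,1,1,1,1,1,1,1,1,1,1).

From H_k ≅ ker(∂_k) / im(∂_{k+1}) we obtain:

  H_0: rank C_0 − rank ∂_1 = 8 − 7 = 1, and the invariant factors of ∂_1 are all 1, so H_0 ≅ Z.
  H_1: rank ker ∂_1 − rank ∂_2 = (24 − 7) − 15 = 2, and the invariant factors of ∂_2 are all 1, so H_1 ≅ Z^2.
  H_2: rank ker ∂_2 − rank ∂_3 = (16 − 15) − 0 = 1, and there is no ∂_3, so H_2 ≅ Z.

Hence the Betti numbers are b_0 = 1, b_1 = 2, b_2 = 1.

b_0 = 1, b_1 = 2, b_2 = 1.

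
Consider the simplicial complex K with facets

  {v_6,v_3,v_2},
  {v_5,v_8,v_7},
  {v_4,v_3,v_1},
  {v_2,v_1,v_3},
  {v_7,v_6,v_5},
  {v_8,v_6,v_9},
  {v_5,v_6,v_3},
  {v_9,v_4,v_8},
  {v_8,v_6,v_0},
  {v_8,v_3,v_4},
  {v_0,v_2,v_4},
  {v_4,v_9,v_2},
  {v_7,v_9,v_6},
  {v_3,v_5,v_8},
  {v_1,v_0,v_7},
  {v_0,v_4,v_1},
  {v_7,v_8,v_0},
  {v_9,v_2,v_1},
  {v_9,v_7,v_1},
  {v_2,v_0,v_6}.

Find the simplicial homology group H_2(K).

K has 10 vertices, 30 edges, 20 triangles.
rank ∂_2 = 20, rank ∂_3 = 0 ⇒ b_2 = 20 − 20 − 0 = 0. So H_2 ≅ 0.

H_2 = 0.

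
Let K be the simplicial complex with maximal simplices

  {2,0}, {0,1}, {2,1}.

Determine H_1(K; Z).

H_1 ≅ Z.

Take the total order 0 < 1 < 2 on the vertex set. Then K (dimension 1) consists of the simplices:

  0-simplices (3): [0], [1], [2]
  1-simplices (3): [0,1], [0,2], [1,2]

so the chain groups are C_0 ≅ Z^3, C_1 ≅ Z^3.

The boundary map ∂_1: C_1 → C_0 maps an edge to its endpoints' difference, ∂[p,q] = q − p. For instance
  ∂[0,1] = [1] − [0].
As a 3×3 matrix over Z this has rank 2, with invariant factors (1,1).

Reading off H_k = ker ∂_k / im ∂_{k+1}:

  H_1: rank ker ∂_1 − rank ∂_2 = (3 − 2) − 0 = 1, and there is no ∂_2, so H_1 = Z.

(K is a triangulation of the circle S^1.)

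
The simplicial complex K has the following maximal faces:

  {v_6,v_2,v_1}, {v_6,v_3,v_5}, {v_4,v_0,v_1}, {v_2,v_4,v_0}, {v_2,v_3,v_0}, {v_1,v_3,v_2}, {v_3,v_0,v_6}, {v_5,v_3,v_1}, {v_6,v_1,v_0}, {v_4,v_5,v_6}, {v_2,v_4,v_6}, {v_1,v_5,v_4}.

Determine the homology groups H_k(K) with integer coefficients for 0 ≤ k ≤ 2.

K has 7 vertices, 18 edges, 12 triangles.
rank ∂_0 = 0, rank ∂_1 = 6 ⇒ b_0 = 7 − 0 − 6 = 1; all invariant factors of ∂_1 are 1 so no torsion. So H_0 = Z.
rank ∂_1 = 6, rank ∂_2 = 12 ⇒ b_1 = 18 − 6 − 12 = 0; ∂_2 has invariant factor(s) [2] giving torsion. So H_1 = Z/2Z.
rank ∂_2 = 12, rank ∂_3 = 0 ⇒ b_2 = 12 − 12 − 0 = 0. So H_2 = 0.

H_0 ≅ Z,  H_1 ≅ Z/2Z,  H_2 = 0.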